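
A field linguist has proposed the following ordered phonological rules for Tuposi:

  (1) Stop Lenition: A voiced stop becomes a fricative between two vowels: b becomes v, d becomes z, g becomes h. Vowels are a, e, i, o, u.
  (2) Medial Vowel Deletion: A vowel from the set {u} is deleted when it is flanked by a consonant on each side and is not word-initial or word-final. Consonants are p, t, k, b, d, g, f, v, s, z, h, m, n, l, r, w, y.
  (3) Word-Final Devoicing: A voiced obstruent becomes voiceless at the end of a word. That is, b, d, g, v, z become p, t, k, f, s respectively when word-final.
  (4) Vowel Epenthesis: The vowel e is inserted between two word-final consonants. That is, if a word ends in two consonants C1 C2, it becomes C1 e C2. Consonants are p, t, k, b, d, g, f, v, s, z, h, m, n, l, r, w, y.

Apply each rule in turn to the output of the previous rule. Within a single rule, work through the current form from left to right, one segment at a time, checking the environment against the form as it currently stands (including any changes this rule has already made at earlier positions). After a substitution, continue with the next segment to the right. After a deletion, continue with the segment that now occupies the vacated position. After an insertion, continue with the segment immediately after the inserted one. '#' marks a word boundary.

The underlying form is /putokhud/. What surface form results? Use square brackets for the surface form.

(1) Stop Lenition: no change — [putokhud]
(2) Medial Vowel Deletion: [putokhud] → [ptokhd]
(3) Word-Final Devoicing: [ptokhd] → [ptokht]
(4) Vowel Epenthesis: [ptokht] → [ptokhet]

[ptokhet]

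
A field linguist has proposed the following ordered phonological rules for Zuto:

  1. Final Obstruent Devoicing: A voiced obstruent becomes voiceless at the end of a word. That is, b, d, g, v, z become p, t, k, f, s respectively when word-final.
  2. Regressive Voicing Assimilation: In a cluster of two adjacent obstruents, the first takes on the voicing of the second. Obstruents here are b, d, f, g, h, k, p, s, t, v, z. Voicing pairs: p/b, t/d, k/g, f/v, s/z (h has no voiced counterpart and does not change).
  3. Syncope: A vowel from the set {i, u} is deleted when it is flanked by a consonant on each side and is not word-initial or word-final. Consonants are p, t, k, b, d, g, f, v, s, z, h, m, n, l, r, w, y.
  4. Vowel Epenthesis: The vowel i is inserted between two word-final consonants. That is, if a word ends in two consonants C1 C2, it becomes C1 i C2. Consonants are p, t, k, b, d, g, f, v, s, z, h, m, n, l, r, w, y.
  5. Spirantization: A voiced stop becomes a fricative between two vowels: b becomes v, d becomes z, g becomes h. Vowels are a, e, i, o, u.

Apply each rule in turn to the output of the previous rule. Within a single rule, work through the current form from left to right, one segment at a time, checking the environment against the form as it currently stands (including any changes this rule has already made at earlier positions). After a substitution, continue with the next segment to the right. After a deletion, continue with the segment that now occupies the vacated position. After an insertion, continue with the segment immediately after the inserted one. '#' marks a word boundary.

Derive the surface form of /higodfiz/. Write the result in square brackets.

[hgotfis]

1 Final Obstruent Devoicing: [higodfiz] → [higodfis]
2 Regressive Voicing Assimilation: [higodfis] → [higotfis]
3 Syncope: [higotfis] → [hgotfs]
4 Vowel Epenthesis: [hgotfs] → [hgotfis]
5 Spirantization: no change — [hgotfis]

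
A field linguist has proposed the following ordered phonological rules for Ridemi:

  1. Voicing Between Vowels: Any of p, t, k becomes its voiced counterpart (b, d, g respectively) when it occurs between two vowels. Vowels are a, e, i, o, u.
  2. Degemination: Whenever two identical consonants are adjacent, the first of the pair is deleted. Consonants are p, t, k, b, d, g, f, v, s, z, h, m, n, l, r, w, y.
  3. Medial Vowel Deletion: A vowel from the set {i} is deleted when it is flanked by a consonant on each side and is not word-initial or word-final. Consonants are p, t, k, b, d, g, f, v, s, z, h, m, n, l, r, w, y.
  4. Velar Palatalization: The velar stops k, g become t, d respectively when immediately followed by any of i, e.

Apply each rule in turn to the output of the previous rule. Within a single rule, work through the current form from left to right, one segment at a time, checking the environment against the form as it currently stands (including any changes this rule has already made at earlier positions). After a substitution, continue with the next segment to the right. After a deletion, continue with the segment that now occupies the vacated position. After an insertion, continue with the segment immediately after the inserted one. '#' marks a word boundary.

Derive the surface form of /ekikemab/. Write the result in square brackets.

1 Voicing Between Vowels: [ekikemab] → [egigemab]
2 Degemination: no change — [egigemab]
3 Medial Vowel Deletion: [egigemab] → [eggemab]
4 Velar Palatalization: [eggemab] → [egdemab]

[egdemab]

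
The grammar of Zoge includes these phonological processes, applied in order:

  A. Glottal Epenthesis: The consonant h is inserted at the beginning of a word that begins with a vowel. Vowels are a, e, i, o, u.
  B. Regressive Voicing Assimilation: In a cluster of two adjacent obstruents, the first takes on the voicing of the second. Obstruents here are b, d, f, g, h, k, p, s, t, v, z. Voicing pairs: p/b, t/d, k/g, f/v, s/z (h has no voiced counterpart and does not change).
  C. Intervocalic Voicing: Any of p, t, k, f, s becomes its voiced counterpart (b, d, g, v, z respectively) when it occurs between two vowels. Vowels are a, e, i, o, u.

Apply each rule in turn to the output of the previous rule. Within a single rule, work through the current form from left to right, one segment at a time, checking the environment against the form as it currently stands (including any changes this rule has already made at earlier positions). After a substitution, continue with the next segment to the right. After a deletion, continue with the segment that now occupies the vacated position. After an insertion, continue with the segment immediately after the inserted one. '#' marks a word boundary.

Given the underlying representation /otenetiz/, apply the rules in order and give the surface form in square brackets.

[hodenediz]

A Glottal Epenthesis: [otenetiz] → [hotenetiz]
B Regressive Voicing Assimilation: no change — [hotenetiz]
C Intervocalic Voicing: [hotenetiz] → [hodenediz]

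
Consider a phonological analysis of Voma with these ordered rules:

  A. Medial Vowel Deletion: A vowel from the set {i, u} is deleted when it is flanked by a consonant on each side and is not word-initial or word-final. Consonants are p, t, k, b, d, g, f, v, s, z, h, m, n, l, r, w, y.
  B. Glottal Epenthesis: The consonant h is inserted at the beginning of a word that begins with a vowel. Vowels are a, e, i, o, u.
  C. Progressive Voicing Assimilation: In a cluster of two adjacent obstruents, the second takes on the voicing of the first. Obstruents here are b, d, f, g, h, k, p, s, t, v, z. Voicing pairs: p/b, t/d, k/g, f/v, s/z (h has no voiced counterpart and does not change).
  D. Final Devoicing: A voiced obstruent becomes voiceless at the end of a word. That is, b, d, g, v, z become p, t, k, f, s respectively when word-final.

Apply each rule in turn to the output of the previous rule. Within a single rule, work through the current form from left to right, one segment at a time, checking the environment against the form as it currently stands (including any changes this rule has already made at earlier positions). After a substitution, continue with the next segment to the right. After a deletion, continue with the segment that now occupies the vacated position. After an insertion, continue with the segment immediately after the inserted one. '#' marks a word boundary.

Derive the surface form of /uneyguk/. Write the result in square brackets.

A Medial Vowel Deletion: [uneyguk] → [uneygk]
B Glottal Epenthesis: [uneygk] → [huneygk]
C Progressive Voicing Assimilation: [huneygk] → [huneygg]
D Final Devoicing: [huneygg] → [huneygk]

[huneygk]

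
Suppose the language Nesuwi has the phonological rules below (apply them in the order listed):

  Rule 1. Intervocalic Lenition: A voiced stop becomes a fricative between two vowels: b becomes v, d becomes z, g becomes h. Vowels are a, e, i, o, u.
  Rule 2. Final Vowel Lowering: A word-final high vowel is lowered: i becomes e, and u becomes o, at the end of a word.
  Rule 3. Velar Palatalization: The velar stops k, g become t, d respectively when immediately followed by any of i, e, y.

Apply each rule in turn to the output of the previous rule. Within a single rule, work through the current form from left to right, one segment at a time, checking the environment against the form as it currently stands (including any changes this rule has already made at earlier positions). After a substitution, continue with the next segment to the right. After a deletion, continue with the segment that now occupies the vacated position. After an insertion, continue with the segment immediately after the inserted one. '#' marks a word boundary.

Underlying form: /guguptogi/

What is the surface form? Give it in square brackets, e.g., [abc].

Rule 1 Intervocalic Lenition: [guguptogi] → [guhuptohi]
Rule 2 Final Vowel Lowering: [guhuptohi] → [guhuptohe]
Rule 3 Velar Palatalization: no change — [guhuptohe]

[guhuptohe]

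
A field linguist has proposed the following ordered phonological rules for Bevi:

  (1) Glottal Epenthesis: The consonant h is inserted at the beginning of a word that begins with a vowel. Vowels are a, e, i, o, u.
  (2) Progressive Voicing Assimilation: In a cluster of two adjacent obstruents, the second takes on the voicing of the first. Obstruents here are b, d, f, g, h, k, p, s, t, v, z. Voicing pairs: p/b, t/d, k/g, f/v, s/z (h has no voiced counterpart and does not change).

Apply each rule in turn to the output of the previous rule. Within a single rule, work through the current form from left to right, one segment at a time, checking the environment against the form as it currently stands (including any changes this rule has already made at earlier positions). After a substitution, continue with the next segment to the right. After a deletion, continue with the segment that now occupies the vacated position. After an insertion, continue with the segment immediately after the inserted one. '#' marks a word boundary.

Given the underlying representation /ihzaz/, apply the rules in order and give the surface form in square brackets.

(1) Glottal Epenthesis: [ihzaz] → [hihzaz]
(2) Progressive Voicing Assimilation: [hihzaz] → [hihsaz]

[hihsaz]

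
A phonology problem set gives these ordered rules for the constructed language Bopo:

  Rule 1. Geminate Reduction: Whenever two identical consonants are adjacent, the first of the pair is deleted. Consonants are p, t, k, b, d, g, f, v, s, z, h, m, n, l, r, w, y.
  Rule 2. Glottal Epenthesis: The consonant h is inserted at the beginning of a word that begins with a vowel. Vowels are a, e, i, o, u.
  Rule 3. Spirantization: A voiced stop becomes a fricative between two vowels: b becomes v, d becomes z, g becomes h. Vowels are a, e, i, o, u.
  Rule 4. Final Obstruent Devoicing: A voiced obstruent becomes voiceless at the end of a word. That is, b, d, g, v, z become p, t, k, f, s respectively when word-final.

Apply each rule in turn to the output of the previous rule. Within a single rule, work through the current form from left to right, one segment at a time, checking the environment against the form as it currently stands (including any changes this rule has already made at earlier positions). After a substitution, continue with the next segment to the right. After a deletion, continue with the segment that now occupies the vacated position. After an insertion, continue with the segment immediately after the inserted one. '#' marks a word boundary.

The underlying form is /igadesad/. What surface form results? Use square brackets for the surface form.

Rule 1 Geminate Reduction: no change — [igadesad]
Rule 2 Glottal Epenthesis: [igadesad] → [higadesad]
Rule 3 Spirantization: [higadesad] → [hihazesad]
Rule 4 Final Obstruent Devoicing: [hihazesad] → [hihazesat]

[hihazesat]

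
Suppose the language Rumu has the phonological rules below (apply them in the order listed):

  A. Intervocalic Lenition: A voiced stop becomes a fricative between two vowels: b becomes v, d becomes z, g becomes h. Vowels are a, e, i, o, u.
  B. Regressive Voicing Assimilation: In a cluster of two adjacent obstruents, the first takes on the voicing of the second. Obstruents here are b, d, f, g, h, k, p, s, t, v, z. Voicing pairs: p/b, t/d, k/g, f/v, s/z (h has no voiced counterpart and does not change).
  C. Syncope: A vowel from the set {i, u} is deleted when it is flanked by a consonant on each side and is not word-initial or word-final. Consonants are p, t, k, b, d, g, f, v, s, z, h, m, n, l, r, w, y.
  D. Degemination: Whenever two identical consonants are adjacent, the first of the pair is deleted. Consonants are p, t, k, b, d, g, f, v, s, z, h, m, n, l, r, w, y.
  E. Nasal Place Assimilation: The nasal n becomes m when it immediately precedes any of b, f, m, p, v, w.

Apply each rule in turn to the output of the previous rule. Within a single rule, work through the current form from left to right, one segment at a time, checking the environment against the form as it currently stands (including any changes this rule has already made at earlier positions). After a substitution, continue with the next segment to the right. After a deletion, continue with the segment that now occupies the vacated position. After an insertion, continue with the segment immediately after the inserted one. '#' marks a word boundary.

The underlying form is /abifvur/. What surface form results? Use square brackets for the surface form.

[avr]

A Intervocalic Lenition: [abifvur] → [avifvur]
B Regressive Voicing Assimilation: [avifvur] → [avivvur]
C Syncope: [avivvur] → [avvvr]
D Degemination: [avvvr] → [avr]
E Nasal Place Assimilation: no change — [avr]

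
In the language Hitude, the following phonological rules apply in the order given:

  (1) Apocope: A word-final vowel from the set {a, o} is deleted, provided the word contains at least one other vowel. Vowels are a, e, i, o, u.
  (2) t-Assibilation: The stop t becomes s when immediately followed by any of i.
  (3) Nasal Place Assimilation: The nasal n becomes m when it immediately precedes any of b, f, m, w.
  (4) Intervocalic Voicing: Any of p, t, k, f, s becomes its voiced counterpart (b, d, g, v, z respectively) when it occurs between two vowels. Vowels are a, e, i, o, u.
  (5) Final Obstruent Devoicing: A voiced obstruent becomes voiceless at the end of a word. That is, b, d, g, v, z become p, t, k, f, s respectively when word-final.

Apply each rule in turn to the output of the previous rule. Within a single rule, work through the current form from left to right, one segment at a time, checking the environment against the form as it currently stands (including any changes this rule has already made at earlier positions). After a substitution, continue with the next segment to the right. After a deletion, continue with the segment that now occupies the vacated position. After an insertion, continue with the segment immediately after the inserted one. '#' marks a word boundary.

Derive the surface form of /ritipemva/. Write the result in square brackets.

(1) Apocope: [ritipemva] → [ritipemv]
(2) t-Assibilation: [ritipemv] → [risipemv]
(3) Nasal Place Assimilation: no change — [risipemv]
(4) Intervocalic Voicing: [risipemv] → [rizibemv]
(5) Final Obstruent Devoicing: [rizibemv] → [rizibemf]

[rizibemf]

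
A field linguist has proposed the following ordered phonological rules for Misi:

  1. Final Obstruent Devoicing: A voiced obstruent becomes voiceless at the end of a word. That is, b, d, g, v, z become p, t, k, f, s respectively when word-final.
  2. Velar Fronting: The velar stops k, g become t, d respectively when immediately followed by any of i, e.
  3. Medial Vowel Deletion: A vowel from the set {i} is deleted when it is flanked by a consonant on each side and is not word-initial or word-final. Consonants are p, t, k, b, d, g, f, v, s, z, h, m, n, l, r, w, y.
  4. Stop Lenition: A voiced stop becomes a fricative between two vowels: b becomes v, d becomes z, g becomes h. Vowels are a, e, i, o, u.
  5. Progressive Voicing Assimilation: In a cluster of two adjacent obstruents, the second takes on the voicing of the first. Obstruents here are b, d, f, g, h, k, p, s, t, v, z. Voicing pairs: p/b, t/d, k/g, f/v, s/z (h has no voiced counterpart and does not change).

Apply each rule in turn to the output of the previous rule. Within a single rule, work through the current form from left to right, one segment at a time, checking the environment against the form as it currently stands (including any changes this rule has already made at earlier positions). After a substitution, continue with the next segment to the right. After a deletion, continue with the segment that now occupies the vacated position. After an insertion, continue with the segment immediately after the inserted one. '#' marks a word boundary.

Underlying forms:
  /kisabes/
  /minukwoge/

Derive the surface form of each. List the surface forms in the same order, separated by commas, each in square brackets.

/kisabes/:
  1 Final Obstruent Devoicing: no change — [kisabes]
  2 Velar Fronting: [kisabes] → [tisabes]
  3 Medial Vowel Deletion: [tisabes] → [tsabes]
  4 Stop Lenition: [tsabes] → [tsaves]
  5 Progressive Voicing Assimilation: no change — [tsaves]
/minukwoge/:
  1 Final Obstruent Devoicing: no change — [minukwoge]
  2 Velar Fronting: [minukwoge] → [minukwode]
  3 Medial Vowel Deletion: [minukwode] → [mnukwode]
  4 Stop Lenition: [mnukwode] → [mnukwoze]
  5 Progressive Voicing Assimilation: no change — [mnukwoze]

[tsaves], [mnukwoze]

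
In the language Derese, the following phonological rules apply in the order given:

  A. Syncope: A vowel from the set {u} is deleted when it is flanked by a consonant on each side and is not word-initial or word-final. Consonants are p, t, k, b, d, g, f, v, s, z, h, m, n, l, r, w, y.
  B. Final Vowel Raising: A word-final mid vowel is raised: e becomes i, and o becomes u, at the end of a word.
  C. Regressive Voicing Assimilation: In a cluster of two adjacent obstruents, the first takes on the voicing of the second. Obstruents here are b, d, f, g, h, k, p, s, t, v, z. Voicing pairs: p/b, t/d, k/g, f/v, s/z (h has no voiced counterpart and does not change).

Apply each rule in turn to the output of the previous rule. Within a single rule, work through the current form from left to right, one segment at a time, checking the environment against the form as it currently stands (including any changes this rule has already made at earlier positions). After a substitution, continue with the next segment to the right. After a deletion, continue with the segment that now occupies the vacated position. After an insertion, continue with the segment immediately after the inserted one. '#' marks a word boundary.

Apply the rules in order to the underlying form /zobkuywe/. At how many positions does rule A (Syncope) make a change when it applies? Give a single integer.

A Syncope: [zobkuywe] → [zobkywe]
B Final Vowel Raising: [zobkywe] → [zobkywi]
C Regressive Voicing Assimilation: [zobkywi] → [zopkywi]
Rule A changed 1 position(s).

1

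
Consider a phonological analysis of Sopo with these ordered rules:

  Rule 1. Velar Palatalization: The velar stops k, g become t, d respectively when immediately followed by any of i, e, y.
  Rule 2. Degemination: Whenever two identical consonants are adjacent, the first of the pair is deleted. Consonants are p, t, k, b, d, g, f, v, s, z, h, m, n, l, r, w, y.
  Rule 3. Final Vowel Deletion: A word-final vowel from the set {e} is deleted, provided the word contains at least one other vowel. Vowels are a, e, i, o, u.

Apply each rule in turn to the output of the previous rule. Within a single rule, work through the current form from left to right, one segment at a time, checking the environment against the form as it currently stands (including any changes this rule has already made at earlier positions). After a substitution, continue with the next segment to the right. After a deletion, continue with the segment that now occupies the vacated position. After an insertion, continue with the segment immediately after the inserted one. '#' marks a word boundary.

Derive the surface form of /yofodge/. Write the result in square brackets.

Rule 1 Velar Palatalization: [yofodge] → [yofodde]
Rule 2 Degemination: [yofodde] → [yofode]
Rule 3 Final Vowel Deletion: [yofode] → [yofod]

[yofod]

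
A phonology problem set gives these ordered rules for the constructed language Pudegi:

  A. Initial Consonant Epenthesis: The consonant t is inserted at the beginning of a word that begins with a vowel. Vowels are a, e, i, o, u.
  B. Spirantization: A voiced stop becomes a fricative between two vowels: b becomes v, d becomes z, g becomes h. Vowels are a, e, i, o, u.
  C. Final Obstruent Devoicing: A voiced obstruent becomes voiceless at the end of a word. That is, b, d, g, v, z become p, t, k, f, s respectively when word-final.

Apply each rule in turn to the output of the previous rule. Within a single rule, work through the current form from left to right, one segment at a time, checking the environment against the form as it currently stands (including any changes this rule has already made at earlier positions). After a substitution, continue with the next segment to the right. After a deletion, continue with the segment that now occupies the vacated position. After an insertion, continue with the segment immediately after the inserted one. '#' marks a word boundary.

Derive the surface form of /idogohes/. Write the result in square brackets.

A Initial Consonant Epenthesis: [idogohes] → [tidogohes]
B Spirantization: [tidogohes] → [tizohohes]
C Final Obstruent Devoicing: no change — [tizohohes]

[tizohohes]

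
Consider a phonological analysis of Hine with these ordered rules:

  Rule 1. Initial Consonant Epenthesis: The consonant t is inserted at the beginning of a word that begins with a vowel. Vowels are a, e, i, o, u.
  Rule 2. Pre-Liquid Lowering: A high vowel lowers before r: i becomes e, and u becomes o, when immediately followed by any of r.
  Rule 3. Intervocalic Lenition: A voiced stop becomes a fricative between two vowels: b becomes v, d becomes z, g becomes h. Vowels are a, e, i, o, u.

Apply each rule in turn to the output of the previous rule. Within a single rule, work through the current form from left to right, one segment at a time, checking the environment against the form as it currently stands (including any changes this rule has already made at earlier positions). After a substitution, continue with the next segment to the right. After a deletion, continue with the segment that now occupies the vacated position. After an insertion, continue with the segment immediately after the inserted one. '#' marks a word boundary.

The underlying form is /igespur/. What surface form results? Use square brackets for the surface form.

Rule 1 Initial Consonant Epenthesis: [igespur] → [tigespur]
Rule 2 Pre-Liquid Lowering: [tigespur] → [tigespor]
Rule 3 Intervocalic Lenition: [tigespor] → [tihespor]

[tihespor]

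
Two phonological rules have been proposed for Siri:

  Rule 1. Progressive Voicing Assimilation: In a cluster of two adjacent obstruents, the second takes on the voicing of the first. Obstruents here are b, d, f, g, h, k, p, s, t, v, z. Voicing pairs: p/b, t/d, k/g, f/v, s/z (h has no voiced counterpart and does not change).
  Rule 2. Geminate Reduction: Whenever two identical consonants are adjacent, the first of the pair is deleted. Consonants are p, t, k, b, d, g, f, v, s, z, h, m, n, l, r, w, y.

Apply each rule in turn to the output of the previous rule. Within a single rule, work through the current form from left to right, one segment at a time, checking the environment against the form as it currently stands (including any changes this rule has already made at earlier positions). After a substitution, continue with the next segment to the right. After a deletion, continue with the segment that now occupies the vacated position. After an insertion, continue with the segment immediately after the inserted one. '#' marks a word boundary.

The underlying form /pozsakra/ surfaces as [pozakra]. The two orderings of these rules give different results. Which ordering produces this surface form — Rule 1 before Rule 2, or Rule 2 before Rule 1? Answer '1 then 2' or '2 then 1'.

1 then 2

Order 1 then 2:
  1 Progressive Voicing Assimilation: [pozsakra] → [pozzakra]
  2 Geminate Reduction: [pozzakra] → [pozakra]
  result: [pozakra]
Order 2 then 1:
  2 Geminate Reduction: no change — [pozsakra]
  1 Progressive Voicing Assimilation: [pozsakra] → [pozzakra]
  result: [pozzakra]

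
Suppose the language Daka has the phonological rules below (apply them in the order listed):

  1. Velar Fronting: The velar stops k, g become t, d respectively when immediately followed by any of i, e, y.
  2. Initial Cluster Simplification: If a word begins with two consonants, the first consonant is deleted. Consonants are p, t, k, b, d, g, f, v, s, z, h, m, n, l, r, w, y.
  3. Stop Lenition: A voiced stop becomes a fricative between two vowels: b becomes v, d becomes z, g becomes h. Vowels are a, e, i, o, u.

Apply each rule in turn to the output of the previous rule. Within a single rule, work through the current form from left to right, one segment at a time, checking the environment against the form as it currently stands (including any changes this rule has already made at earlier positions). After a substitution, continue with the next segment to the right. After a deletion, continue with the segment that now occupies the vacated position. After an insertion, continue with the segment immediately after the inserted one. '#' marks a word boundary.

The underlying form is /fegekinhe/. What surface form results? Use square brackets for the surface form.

[fezetinhe]

1 Velar Fronting: [fegekinhe] → [fedetinhe]
2 Initial Cluster Simplification: no change — [fedetinhe]
3 Stop Lenition: [fedetinhe] → [fezetinhe]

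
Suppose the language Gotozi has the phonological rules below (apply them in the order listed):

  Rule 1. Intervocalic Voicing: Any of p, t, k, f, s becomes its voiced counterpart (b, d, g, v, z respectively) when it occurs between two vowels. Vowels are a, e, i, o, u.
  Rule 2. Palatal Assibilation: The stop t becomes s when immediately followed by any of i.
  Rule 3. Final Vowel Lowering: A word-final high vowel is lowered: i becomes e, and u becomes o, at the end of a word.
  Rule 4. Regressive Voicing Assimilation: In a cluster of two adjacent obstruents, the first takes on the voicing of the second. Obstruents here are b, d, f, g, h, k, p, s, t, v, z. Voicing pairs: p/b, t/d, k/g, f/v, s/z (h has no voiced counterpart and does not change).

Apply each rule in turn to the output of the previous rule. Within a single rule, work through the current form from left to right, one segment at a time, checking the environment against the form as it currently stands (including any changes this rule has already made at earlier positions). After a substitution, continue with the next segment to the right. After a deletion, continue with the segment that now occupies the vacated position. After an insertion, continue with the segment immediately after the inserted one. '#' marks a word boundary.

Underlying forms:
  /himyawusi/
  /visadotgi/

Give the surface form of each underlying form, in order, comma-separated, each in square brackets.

[himyawuze], [vizadodge]

/himyawusi/:
  Rule 1 Intervocalic Voicing: [himyawusi] → [himyawuzi]
  Rule 2 Palatal Assibilation: no change — [himyawuzi]
  Rule 3 Final Vowel Lowering: [himyawuzi] → [himyawuze]
  Rule 4 Regressive Voicing Assimilation: no change — [himyawuze]
/visadotgi/:
  Rule 1 Intervocalic Voicing: [visadotgi] → [vizadotgi]
  Rule 2 Palatal Assibilation: no change — [vizadotgi]
  Rule 3 Final Vowel Lowering: [vizadotgi] → [vizadotge]
  Rule 4 Regressive Voicing Assimilation: [vizadotge] → [vizadodge]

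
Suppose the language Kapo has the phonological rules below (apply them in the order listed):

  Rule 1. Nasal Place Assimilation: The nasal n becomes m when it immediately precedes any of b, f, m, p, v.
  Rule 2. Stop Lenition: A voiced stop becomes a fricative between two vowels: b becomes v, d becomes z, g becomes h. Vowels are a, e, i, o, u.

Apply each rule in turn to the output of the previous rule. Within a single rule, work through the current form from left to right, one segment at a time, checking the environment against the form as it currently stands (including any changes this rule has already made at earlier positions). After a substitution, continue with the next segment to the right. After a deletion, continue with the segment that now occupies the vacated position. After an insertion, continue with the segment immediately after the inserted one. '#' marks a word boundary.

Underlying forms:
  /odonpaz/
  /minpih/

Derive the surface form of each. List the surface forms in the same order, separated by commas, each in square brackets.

/odonpaz/:
  Rule 1 Nasal Place Assimilation: [odonpaz] → [odompaz]
  Rule 2 Stop Lenition: [odompaz] → [ozompaz]
/minpih/:
  Rule 1 Nasal Place Assimilation: [minpih] → [mimpih]
  Rule 2 Stop Lenition: no change — [mimpih]

[ozompaz], [mimpih]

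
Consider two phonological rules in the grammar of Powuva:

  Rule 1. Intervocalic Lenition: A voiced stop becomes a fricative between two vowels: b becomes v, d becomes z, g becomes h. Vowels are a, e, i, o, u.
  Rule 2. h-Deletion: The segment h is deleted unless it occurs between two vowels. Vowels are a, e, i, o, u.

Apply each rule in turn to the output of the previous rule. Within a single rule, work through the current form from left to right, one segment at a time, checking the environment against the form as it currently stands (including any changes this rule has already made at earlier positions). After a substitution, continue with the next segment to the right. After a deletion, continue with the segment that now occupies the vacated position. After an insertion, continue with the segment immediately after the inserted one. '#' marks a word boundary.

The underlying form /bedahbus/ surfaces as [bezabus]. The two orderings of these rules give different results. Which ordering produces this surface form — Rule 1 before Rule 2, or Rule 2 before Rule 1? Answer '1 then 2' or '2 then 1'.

Order 1 then 2:
  1 Intervocalic Lenition: [bedahbus] → [bezahbus]
  2 h-Deletion: [bezahbus] → [bezabus]
  result: [bezabus]
Order 2 then 1:
  2 h-Deletion: [bedahbus] → [bedabus]
  1 Intervocalic Lenition: [bedabus] → [bezavus]
  result: [bezavus]

1 then 2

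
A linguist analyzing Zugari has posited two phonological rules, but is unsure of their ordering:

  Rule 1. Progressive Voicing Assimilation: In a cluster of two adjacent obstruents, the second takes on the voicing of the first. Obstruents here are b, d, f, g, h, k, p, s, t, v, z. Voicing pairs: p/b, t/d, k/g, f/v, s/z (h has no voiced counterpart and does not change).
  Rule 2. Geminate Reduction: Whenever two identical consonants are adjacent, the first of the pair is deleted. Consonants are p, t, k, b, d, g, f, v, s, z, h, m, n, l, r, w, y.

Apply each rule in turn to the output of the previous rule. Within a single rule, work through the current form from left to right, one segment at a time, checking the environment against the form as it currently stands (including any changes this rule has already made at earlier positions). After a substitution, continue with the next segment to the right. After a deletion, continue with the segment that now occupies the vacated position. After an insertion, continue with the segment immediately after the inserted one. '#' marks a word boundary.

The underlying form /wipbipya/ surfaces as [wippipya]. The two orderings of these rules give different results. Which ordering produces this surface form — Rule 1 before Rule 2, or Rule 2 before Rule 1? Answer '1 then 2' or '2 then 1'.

Order 1 then 2:
  1 Progressive Voicing Assimilation: [wipbipya] → [wippipya]
  2 Geminate Reduction: [wippipya] → [wipipya]
  result: [wipipya]
Order 2 then 1:
  2 Geminate Reduction: no change — [wipbipya]
  1 Progressive Voicing Assimilation: [wipbipya] → [wippipya]
  result: [wippipya]

2 then 1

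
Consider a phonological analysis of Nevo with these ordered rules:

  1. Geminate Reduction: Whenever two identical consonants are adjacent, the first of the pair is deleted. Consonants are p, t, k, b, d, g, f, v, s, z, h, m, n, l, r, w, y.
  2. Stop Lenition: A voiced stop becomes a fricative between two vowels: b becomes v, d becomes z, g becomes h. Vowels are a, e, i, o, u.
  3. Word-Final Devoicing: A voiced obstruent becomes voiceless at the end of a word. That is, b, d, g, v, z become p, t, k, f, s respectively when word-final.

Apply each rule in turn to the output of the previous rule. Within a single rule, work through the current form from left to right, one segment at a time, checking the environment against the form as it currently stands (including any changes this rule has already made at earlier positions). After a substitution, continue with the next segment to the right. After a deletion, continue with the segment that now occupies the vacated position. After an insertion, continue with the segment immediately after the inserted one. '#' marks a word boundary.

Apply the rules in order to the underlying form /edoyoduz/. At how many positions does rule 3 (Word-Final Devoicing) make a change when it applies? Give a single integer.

1

1 Geminate Reduction: no change — [edoyoduz]
2 Stop Lenition: [edoyoduz] → [ezoyozuz]
3 Word-Final Devoicing: [ezoyozuz] → [ezoyozus]
Rule 3 changed 1 position(s).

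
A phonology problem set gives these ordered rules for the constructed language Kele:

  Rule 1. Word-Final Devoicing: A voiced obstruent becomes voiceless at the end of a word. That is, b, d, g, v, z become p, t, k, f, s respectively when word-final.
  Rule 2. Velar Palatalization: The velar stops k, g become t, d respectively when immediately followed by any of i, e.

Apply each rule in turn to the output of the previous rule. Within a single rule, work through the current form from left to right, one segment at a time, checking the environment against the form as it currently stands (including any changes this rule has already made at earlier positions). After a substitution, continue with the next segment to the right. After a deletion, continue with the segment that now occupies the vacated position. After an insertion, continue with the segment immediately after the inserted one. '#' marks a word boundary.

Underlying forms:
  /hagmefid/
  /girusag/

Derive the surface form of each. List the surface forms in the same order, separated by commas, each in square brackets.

[hagmefit], [dirusak]

/hagmefid/:
  Rule 1 Word-Final Devoicing: [hagmefid] → [hagmefit]
  Rule 2 Velar Palatalization: no change — [hagmefit]
/girusag/:
  Rule 1 Word-Final Devoicing: [girusag] → [girusak]
  Rule 2 Velar Palatalization: [girusak] → [dirusak]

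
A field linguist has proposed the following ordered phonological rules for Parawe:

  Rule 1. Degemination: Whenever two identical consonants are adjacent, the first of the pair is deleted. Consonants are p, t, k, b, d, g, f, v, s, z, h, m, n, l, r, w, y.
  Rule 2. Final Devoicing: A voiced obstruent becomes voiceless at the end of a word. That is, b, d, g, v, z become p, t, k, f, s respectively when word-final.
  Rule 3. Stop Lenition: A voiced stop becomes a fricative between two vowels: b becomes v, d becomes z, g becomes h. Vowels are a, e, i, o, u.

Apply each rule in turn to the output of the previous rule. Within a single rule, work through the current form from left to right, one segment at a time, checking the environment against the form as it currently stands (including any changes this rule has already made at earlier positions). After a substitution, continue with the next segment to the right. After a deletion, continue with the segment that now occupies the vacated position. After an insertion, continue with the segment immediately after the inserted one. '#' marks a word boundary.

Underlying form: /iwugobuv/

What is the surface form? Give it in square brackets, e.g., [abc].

[iwuhovuf]

Rule 1 Degemination: no change — [iwugobuv]
Rule 2 Final Devoicing: [iwugobuv] → [iwugobuf]
Rule 3 Stop Lenition: [iwugobuf] → [iwuhovuf]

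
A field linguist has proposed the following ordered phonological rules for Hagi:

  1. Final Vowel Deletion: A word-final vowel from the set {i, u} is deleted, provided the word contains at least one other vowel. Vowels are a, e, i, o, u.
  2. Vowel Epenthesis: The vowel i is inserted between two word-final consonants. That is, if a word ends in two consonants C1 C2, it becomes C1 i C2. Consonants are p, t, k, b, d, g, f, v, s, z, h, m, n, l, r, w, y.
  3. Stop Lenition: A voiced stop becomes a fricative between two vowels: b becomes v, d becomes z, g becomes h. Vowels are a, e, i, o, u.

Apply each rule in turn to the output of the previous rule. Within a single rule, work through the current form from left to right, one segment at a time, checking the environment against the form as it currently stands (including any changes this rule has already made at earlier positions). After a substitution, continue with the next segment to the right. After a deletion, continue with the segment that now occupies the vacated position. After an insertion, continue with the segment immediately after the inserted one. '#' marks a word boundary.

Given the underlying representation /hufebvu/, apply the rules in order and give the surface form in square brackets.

[hufeviv]

1 Final Vowel Deletion: [hufebvu] → [hufebv]
2 Vowel Epenthesis: [hufebv] → [hufebiv]
3 Stop Lenition: [hufebiv] → [hufeviv]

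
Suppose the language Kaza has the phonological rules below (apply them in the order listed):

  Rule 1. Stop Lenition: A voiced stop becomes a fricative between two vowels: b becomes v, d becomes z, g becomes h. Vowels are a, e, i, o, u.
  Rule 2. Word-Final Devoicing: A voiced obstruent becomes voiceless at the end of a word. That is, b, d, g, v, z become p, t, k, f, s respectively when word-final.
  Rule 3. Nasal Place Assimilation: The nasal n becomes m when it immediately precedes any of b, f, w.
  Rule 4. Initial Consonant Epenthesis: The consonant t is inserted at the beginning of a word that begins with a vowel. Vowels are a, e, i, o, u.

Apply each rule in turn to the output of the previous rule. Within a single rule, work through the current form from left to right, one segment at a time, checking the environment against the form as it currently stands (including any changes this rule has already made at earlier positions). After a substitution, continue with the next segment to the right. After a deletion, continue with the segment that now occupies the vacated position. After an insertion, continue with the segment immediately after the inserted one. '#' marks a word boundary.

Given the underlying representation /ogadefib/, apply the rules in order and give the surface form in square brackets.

Rule 1 Stop Lenition: [ogadefib] → [ohazefib]
Rule 2 Word-Final Devoicing: [ohazefib] → [ohazefip]
Rule 3 Nasal Place Assimilation: no change — [ohazefip]
Rule 4 Initial Consonant Epenthesis: [ohazefip] → [tohazefip]

[tohazefip]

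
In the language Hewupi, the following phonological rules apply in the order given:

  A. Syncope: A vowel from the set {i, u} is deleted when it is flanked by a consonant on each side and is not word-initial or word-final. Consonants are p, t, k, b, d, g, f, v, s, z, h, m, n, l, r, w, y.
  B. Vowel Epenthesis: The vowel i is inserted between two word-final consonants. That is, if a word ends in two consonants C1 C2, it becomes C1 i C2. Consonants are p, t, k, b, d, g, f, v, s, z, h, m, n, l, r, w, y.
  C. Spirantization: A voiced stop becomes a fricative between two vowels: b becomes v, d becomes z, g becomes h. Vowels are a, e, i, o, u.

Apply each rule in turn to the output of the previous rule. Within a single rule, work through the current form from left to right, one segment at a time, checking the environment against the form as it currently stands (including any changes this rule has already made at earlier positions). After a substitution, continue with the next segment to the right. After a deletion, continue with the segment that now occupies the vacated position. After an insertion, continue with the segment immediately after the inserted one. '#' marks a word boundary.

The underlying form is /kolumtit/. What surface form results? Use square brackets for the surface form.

A Syncope: [kolumtit] → [kolmtt]
B Vowel Epenthesis: [kolmtt] → [kolmtit]
C Spirantization: no change — [kolmtit]

[kolmtit]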